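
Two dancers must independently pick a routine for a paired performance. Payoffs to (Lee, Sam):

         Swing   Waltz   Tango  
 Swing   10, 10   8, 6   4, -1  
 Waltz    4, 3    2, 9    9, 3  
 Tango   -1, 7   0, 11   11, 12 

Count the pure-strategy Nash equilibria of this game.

2

Both Swing: Lee gets 10 (best alternative 4); Sam gets 10 (best alternative 6). Neither deviates — NE.
Both Tango: Lee gets 11 (best alternative 9); Sam gets 12 (best alternative 11). Neither deviates — NE.
Both Waltz is not a NE: Lee would switch to Swing (8 > 2).
No other cell survives both best-response checks, so there are 2 pure NE.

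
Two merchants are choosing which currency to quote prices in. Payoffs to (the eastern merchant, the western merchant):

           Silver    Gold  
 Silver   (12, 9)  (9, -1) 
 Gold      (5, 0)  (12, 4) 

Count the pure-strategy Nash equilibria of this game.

Both Silver: the eastern merchant gets 12 (best alternative 5); the western merchant gets 9 (best alternative -1). Neither deviates — NE.
Both Gold: the eastern merchant gets 12 (best alternative 9); the western merchant gets 4 (best alternative 0). Neither deviates — NE.
(Silver, Gold) is not a NE: the eastern merchant would switch to Gold (12 > 9).
No other cell survives both best-response checks, so there are 2 pure NE.

2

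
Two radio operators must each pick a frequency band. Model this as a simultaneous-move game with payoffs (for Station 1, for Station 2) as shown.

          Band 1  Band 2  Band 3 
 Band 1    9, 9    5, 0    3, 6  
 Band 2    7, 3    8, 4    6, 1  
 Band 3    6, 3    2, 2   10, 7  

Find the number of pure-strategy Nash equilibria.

3

Both Band 1: Station 1 gets 9 (best alternative 7); Station 2 gets 9 (best alternative 6). Neither deviates — NE.
Both Band 2: Station 1 gets 8 (best alternative 5); Station 2 gets 4 (best alternative 3). Neither deviates — NE.
Both Band 3: Station 1 gets 10 (best alternative 6); Station 2 gets 7 (best alternative 3). Neither deviates — NE.
(Band 3, Band 1) is not a NE: Station 1 would switch to Band 1 (9 > 6).
No other cell survives both best-response checks, so there are 3 pure NE.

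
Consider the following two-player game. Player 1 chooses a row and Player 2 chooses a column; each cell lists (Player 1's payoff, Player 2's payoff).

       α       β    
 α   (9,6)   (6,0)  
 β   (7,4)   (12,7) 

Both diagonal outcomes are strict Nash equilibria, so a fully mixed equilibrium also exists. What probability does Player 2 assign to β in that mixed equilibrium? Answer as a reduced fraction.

1/4

Player 2's mix q on α must make Player 1 indifferent between α and β.
Player 1's payoff from α: 9q + 6(1−q). From β: 7q + 12(1−q).
Set equal: 2q = 6(1−q) → q = 6/8 = 3/4.
Probability on β is 1 − 3/4 = 1/4.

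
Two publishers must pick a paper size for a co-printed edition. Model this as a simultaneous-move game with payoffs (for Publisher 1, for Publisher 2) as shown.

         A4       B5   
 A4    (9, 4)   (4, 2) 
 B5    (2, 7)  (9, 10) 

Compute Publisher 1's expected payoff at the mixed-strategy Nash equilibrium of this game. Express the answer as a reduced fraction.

Publisher 2 mixes with probability q on A4, chosen so Publisher 1 is indifferent: 9q + 4(1−q) = 2q + 9(1−q) gives q = 5/12.
Publisher 1's expected payoff (from either row, since indifferent) is 9·5/12 + 4·7/12 = 73/12.

73/12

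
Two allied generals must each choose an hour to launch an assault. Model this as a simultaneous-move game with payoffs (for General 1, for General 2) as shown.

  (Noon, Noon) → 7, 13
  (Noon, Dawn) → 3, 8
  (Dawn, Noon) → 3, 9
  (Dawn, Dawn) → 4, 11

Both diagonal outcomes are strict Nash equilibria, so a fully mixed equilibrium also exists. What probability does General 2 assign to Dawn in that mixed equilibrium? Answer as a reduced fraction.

General 2's mix q on Noon must make General 1 indifferent between Noon and Dawn.
General 1's payoff from Noon: 7q + 3(1−q). From Dawn: 3q + 4(1−q).
Set equal: 4q = 1(1−q) → q = 1/5.
Probability on Dawn is 1 − 1/5 = 4/5.

4/5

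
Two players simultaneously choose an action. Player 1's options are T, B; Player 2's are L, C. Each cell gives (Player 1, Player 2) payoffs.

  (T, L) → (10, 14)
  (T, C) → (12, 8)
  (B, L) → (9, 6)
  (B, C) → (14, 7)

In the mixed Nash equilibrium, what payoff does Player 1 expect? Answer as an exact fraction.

32/3

Player 2 mixes with probability q on L, chosen so Player 1 is indifferent: 10q + 12(1−q) = 9q + 14(1−q) gives q = 2/3.
Player 1's expected payoff (from either row, since indifferent) is 10·2/3 + 12·1/3 = 32/3.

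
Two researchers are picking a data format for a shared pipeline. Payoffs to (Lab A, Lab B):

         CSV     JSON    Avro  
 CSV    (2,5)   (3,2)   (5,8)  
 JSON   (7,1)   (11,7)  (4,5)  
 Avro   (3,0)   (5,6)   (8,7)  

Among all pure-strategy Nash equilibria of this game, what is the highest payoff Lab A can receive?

11

Both JSON is a pure NE (Lab A: 11 ≥ 5; Lab B: 7 ≥ 5). Lab A gets 11.
Both Avro is a pure NE (Lab A: 8 ≥ 5; Lab B: 7 ≥ 6). Lab A gets 8.
Every other cell has a profitable deviation for at least one player. Highest of {11, 8} is 11.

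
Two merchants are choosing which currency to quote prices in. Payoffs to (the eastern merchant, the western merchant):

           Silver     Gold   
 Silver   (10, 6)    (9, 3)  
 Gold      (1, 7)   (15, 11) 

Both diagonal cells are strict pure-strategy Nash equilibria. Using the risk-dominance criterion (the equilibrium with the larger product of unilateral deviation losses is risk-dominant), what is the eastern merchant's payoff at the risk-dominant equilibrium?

10

At both Silver: the eastern merchant loses 10 − 1 = 9 by deviating; the western merchant loses 6 − 3 = 3. Product = 9·3 = 27.
At both Gold: the eastern merchant loses 15 − 9 = 6 by deviating; the western merchant loses 11 − 7 = 4. Product = 6·4 = 24.
27 > 24, so both Silver is risk-dominant. The eastern merchant's payoff there is 10.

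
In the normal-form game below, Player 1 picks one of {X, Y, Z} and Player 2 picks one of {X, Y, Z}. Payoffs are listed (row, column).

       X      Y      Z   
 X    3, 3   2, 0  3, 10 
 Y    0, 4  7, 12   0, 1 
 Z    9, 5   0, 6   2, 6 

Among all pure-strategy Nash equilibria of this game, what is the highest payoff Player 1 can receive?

7

(X, Z) is a pure NE (Player 1: 3 ≥ 2; Player 2: 10 ≥ 3). Player 1 gets 3.
Both Y is a pure NE (Player 1: 7 ≥ 2; Player 2: 12 ≥ 4). Player 1 gets 7.
Every other cell has a profitable deviation for at least one player. Highest of {3, 7} is 7.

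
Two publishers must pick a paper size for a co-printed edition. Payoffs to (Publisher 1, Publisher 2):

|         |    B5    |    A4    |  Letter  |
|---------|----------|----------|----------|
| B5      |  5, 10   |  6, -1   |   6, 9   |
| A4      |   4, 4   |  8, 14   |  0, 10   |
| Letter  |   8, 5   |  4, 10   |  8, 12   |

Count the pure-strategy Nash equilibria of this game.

Both A4: Publisher 1 gets 8 (best alternative 6); Publisher 2 gets 14 (best alternative 10). Neither deviates — NE.
Both Letter: Publisher 1 gets 8 (best alternative 6); Publisher 2 gets 12 (best alternative 10). Neither deviates — NE.
Both B5 is not a NE: Publisher 1 would switch to Letter (8 > 5).
No other cell survives both best-response checks, so there are 2 pure NE.

2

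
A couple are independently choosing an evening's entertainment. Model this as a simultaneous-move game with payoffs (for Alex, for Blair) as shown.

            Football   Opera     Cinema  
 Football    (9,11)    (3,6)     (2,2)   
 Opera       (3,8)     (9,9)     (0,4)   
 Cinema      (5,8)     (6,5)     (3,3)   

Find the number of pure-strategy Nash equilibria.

Both Football: Alex gets 9 (best alternative 5); Blair gets 11 (best alternative 6). Neither deviates — NE.
Both Opera: Alex gets 9 (best alternative 6); Blair gets 9 (best alternative 8). Neither deviates — NE.
Both Cinema is not a NE: Blair would switch to Football (8 > 3).
No other cell survives both best-response checks, so there are 2 pure NE.

2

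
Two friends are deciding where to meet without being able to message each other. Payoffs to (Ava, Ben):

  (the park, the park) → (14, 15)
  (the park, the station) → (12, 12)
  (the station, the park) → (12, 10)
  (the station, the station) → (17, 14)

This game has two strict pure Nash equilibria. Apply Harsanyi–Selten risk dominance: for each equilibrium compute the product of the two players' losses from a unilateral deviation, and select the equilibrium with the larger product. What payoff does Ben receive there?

14

At both the park: Ava loses 14 − 12 = 2 by deviating; Ben loses 15 − 12 = 3. Product = 2·3 = 6.
At both the station: Ava loses 17 − 12 = 5 by deviating; Ben loses 14 − 10 = 4. Product = 5·4 = 20.
20 > 6, so both the station is risk-dominant. Ben's payoff there is 14.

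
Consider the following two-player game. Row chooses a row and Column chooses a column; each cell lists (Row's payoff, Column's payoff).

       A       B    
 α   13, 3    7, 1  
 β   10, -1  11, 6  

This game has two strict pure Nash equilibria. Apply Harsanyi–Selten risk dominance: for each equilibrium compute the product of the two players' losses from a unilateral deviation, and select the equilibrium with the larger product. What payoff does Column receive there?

At (α, A): Row loses 13 − 10 = 3 by deviating; Column loses 3 − 1 = 2. Product = 3·2 = 6.
At (β, B): Row loses 11 − 7 = 4 by deviating; Column loses 6 − (-1) = 7. Product = 4·7 = 28.
28 > 6, so (β, B) is risk-dominant. Column's payoff there is 6.

6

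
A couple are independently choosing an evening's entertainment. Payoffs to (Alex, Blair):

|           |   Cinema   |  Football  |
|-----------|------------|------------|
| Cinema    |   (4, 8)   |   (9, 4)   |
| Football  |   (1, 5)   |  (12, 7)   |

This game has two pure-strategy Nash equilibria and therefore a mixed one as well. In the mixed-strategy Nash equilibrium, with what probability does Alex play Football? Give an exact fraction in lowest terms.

2/3

Alex's mix p on Cinema must make Blair indifferent between Cinema and Football.
Blair's payoff from Cinema: 8p + 5(1−p). From Football: 4p + 7(1−p).
Set equal: 4p = 2(1−p) → p = 2/6 = 1/3.
Probability on Football is 1 − 1/3 = 2/3.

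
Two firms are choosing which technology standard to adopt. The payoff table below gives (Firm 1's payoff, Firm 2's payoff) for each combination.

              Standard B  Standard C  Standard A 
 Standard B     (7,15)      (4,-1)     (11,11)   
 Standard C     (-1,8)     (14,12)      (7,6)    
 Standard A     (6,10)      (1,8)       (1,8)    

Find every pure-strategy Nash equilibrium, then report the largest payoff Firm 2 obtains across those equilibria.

Both Standard B is a pure NE (Firm 1: 7 ≥ 6; Firm 2: 15 ≥ 11). Firm 2 gets 15.
Both Standard C is a pure NE (Firm 1: 14 ≥ 4; Firm 2: 12 ≥ 8). Firm 2 gets 12.
Every other cell has a profitable deviation for at least one player. Highest of {15, 12} is 15.

15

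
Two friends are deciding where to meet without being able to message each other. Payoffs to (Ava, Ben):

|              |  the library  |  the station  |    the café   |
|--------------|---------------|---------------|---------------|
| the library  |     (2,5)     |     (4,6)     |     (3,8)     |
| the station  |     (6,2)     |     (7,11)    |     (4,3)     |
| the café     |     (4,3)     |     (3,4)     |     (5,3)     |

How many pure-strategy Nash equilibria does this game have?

1

Both the station: Ava gets 7 (best alternative 4); Ben gets 11 (best alternative 3). Neither deviates — NE.
Both the library is not a NE: Ava would switch to the station (6 > 2).
No other cell survives both best-response checks, so there is 1 pure NE.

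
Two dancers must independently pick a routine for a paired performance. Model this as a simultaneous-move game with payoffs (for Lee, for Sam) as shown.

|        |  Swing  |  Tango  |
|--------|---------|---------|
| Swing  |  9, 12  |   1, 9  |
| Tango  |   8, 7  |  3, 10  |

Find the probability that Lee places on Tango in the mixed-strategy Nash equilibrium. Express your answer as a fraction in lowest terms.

Lee's mix p on Swing must make Sam indifferent between Swing and Tango.
Sam's payoff from Swing: 12p + 7(1−p). From Tango: 9p + 10(1−p).
Set equal: 3p = 3(1−p) → p = 3/6 = 1/2.
Probability on Tango is 1 − 1/2 = 1/2.

1/2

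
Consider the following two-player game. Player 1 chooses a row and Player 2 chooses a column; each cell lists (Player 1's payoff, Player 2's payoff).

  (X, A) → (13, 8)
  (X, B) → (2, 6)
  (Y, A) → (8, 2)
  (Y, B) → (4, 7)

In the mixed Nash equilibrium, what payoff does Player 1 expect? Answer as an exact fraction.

36/7

Player 2 mixes with probability q on A, chosen so Player 1 is indifferent: 13q + 2(1−q) = 8q + 4(1−q) gives q = 2/7.
Player 1's expected payoff (from either row, since indifferent) is 13·2/7 + 2·5/7 = 36/7.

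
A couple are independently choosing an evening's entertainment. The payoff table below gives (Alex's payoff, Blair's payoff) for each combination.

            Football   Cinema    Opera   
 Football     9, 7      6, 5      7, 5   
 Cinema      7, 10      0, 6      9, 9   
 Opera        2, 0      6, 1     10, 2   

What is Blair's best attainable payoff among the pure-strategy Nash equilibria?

7

Both Football is a pure NE (Alex: 9 ≥ 7; Blair: 7 ≥ 5). Blair gets 7.
Both Opera is a pure NE (Alex: 10 ≥ 9; Blair: 2 ≥ 1). Blair gets 2.
Every other cell has a profitable deviation for at least one player. Highest of {7, 2} is 7.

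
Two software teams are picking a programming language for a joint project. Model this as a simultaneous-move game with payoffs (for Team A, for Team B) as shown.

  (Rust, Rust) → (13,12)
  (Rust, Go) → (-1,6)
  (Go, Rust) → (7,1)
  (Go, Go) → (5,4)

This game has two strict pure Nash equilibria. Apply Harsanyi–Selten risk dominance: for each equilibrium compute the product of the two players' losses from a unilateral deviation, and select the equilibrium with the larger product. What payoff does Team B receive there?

12

At both Rust: Team A loses 13 − 7 = 6 by deviating; Team B loses 12 − 6 = 6. Product = 6·6 = 36.
At both Go: Team A loses 5 − (-1) = 6 by deviating; Team B loses 4 − 1 = 3. Product = 6·3 = 18.
36 > 18, so both Rust is risk-dominant. Team B's payoff there is 12.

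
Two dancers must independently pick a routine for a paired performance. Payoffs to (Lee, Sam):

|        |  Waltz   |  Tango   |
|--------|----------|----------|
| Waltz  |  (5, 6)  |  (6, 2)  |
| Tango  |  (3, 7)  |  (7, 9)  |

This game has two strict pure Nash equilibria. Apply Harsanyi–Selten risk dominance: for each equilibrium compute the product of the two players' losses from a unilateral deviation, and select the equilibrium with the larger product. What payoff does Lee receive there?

5

At both Waltz: Lee loses 5 − 3 = 2 by deviating; Sam loses 6 − 2 = 4. Product = 2·4 = 8.
At both Tango: Lee loses 7 − 6 = 1 by deviating; Sam loses 9 − 7 = 2. Product = 1·2 = 2.
8 > 2, so both Waltz is risk-dominant. Lee's payoff there is 5.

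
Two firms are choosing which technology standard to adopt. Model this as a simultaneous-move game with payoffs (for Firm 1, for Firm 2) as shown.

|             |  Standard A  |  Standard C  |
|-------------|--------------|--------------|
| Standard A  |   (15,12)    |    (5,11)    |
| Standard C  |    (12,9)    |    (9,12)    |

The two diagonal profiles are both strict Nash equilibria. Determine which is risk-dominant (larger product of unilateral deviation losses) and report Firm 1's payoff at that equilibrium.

At both Standard A: Firm 1 loses 15 − 12 = 3 by deviating; Firm 2 loses 12 − 11 = 1. Product = 3·1 = 3.
At both Standard C: Firm 1 loses 9 − 5 = 4 by deviating; Firm 2 loses 12 − 9 = 3. Product = 4·3 = 12.
12 > 3, so both Standard C is risk-dominant. Firm 1's payoff there is 9.

9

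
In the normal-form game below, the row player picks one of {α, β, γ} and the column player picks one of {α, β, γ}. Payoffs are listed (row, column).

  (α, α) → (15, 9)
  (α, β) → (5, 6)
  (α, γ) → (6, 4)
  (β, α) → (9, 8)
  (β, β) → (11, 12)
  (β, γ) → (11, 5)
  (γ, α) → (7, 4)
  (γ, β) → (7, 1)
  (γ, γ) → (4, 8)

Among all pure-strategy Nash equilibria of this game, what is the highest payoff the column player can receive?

12

Both α is a pure NE (the row player: 15 ≥ 9; the column player: 9 ≥ 6). The column player gets 9.
Both β is a pure NE (the row player: 11 ≥ 7; the column player: 12 ≥ 8). The column player gets 12.
Every other cell has a profitable deviation for at least one player. Highest of {9, 12} is 12.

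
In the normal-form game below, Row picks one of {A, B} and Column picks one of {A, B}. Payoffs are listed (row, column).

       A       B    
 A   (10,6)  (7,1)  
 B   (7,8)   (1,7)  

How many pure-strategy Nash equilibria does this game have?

1

Both A: Row gets 10 (best alternative 7); Column gets 6 (best alternative 1). Neither deviates — NE.
Both B is not a NE: Row would switch to A (7 > 1).
No other cell survives both best-response checks, so there is 1 pure NE.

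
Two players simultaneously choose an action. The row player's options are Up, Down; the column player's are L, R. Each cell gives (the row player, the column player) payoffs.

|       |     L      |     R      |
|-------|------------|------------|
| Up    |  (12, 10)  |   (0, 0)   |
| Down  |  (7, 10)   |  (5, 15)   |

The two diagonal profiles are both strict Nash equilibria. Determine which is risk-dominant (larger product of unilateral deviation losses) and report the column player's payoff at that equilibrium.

10

At (Up, L): the row player loses 12 − 7 = 5 by deviating; the column player loses 10 − 0 = 10. Product = 5·10 = 50.
At (Down, R): the row player loses 5 − 0 = 5 by deviating; the column player loses 15 − 10 = 5. Product = 5·5 = 25.
50 > 25, so (Up, L) is risk-dominant. The column player's payoff there is 10.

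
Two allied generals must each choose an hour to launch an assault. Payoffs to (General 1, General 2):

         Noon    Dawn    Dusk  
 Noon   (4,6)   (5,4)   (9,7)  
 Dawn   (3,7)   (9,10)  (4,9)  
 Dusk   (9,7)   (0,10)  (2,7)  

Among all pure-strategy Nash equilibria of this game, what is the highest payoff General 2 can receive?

10

(Noon, Dusk) is a pure NE (General 1: 9 ≥ 4; General 2: 7 ≥ 6). General 2 gets 7.
Both Dawn is a pure NE (General 1: 9 ≥ 5; General 2: 10 ≥ 9). General 2 gets 10.
Every other cell has a profitable deviation for at least one player. Highest of {7, 10} is 10.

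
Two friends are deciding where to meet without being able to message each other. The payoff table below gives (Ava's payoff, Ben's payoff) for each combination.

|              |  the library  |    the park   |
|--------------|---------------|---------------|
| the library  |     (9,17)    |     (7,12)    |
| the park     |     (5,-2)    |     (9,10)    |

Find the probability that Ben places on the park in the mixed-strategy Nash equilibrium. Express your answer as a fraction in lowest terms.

2/3

Ben's mix q on the library must make Ava indifferent between the library and the park.
Ava's payoff from the library: 9q + 7(1−q). From the park: 5q + 9(1−q).
Set equal: 4q = 2(1−q) → q = 2/6 = 1/3.
Probability on the park is 1 − 1/3 = 2/3.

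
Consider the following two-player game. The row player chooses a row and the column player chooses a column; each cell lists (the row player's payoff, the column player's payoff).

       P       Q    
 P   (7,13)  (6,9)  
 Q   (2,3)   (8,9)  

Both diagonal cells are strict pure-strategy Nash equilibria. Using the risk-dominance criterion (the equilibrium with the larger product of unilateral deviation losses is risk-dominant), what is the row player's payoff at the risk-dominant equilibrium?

At both P: the row player loses 7 − 2 = 5 by deviating; the column player loses 13 − 9 = 4. Product = 5·4 = 20.
At both Q: the row player loses 8 − 6 = 2 by deviating; the column player loses 9 − 3 = 6. Product = 2·6 = 12.
20 > 12, so both P is risk-dominant. The row player's payoff there is 7.

7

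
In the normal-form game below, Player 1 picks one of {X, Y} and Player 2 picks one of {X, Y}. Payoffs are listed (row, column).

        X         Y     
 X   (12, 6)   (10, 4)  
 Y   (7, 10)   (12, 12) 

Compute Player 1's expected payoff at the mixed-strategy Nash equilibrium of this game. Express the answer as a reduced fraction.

Player 2 mixes with probability q on X, chosen so Player 1 is indifferent: 12q + 10(1−q) = 7q + 12(1−q) gives q = 2/7.
Player 1's expected payoff (from either row, since indifferent) is 12·2/7 + 10·5/7 = 74/7.

74/7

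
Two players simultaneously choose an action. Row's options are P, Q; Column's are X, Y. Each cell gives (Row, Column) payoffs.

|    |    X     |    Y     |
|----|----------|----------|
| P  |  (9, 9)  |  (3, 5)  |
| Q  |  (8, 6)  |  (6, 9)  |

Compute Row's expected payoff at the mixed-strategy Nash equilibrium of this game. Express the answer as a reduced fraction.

Column mixes with probability q on X, chosen so Row is indifferent: 9q + 3(1−q) = 8q + 6(1−q) gives q = 3/4.
Row's expected payoff (from either row, since indifferent) is 9·3/4 + 3·1/4 = 15/2.

15/2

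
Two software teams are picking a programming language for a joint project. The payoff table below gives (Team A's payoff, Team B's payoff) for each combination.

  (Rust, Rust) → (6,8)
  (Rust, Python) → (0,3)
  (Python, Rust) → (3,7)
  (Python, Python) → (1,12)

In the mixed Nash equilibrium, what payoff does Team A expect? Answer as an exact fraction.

3/2

Team B mixes with probability q on Rust, chosen so Team A is indifferent: 6q + 0(1−q) = 3q + 1(1−q) gives q = 1/4.
Team A's expected payoff (from either row, since indifferent) is 6·1/4 + 0·3/4 = 3/2.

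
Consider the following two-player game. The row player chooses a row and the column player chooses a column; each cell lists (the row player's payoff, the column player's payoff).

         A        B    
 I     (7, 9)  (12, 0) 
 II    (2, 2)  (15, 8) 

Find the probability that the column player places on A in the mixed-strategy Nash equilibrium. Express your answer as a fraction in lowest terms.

3/8

The column player's mix q on A must make the row player indifferent between I and II.
The row player's payoff from I: 7q + 12(1−q). From II: 2q + 15(1−q).
Set equal: 5q = 3(1−q) → q = 3/8.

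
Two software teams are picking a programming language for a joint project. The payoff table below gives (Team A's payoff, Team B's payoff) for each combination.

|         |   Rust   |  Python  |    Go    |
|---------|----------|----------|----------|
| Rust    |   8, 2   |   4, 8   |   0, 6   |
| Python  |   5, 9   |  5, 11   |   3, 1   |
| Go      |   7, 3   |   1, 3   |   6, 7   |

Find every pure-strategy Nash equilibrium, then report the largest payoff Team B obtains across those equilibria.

Both Python is a pure NE (Team A: 5 ≥ 4; Team B: 11 ≥ 9). Team B gets 11.
Both Go is a pure NE (Team A: 6 ≥ 3; Team B: 7 ≥ 3). Team B gets 7.
Every other cell has a profitable deviation for at least one player. Highest of {11, 7} is 11.

11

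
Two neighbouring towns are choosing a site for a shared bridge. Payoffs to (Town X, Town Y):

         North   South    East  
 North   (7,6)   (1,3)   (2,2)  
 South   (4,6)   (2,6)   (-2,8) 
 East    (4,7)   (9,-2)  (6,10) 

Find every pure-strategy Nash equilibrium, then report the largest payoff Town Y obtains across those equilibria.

10

Both North is a pure NE (Town X: 7 ≥ 4; Town Y: 6 ≥ 3). Town Y gets 6.
Both East is a pure NE (Town X: 6 ≥ 2; Town Y: 10 ≥ 7). Town Y gets 10.
Every other cell has a profitable deviation for at least one player. Highest of {6, 10} is 10.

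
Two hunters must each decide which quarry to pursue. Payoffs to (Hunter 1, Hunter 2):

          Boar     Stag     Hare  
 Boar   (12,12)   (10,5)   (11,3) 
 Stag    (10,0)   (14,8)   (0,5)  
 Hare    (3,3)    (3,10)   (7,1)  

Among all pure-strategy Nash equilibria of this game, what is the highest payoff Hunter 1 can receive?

Both Boar is a pure NE (Hunter 1: 12 ≥ 10; Hunter 2: 12 ≥ 5). Hunter 1 gets 12.
Both Stag is a pure NE (Hunter 1: 14 ≥ 10; Hunter 2: 8 ≥ 5). Hunter 1 gets 14.
Every other cell has a profitable deviation for at least one player. Highest of {12, 14} is 14.

14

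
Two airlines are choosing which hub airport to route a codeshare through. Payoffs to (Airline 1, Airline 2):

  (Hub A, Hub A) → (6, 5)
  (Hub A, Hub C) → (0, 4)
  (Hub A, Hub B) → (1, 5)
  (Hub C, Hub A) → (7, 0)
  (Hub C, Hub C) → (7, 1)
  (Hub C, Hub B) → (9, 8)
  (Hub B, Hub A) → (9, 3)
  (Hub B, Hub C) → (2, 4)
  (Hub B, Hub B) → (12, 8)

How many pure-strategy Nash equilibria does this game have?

1

Both Hub B: Airline 1 gets 12 (best alternative 9); Airline 2 gets 8 (best alternative 4). Neither deviates — NE.
Both Hub C is not a NE: Airline 2 would switch to Hub B (8 > 1).
No other cell survives both best-response checks, so there is 1 pure NE.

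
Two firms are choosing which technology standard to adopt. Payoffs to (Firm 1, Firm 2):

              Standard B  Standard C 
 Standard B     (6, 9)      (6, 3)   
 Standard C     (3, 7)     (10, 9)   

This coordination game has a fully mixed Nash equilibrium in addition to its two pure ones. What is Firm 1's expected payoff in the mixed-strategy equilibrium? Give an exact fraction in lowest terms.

Firm 2 mixes with probability q on Standard B, chosen so Firm 1 is indifferent: 6q + 6(1−q) = 3q + 10(1−q) gives q = 4/7.
Firm 1's expected payoff (from either row, since indifferent) is 6·4/7 + 6·3/7 = 6.

6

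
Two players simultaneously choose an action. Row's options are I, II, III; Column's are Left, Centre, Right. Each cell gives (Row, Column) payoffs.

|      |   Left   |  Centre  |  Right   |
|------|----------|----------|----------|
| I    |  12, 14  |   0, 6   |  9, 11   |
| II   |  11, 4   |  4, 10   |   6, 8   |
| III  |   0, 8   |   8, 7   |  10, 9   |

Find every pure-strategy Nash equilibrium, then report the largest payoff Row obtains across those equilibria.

12

(I, Left) is a pure NE (Row: 12 ≥ 11; Column: 14 ≥ 11). Row gets 12.
(III, Right) is a pure NE (Row: 10 ≥ 9; Column: 9 ≥ 8). Row gets 10.
Every other cell has a profitable deviation for at least one player. Highest of {12, 10} is 12.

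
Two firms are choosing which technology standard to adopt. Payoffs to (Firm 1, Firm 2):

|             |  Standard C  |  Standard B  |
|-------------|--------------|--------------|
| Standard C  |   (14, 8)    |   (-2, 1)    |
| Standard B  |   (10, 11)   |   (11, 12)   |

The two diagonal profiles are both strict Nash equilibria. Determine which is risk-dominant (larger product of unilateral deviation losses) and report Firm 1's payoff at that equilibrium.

At both Standard C: Firm 1 loses 14 − 10 = 4 by deviating; Firm 2 loses 8 − 1 = 7. Product = 4·7 = 28.
At both Standard B: Firm 1 loses 11 − (-2) = 13 by deviating; Firm 2 loses 12 − 11 = 1. Product = 13·1 = 13.
28 > 13, so both Standard C is risk-dominant. Firm 1's payoff there is 14.

14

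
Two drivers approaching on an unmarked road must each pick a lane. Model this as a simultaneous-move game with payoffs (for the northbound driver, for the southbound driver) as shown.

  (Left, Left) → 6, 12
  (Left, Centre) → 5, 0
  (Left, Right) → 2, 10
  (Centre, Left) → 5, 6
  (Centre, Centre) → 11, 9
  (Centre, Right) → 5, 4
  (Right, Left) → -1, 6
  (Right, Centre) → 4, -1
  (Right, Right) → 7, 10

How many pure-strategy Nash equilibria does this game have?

3

Both Left: the northbound driver gets 6 (best alternative 5); the southbound driver gets 12 (best alternative 10). Neither deviates — NE.
Both Centre: the northbound driver gets 11 (best alternative 5); the southbound driver gets 9 (best alternative 6). Neither deviates — NE.
Both Right: the northbound driver gets 7 (best alternative 5); the southbound driver gets 10 (best alternative 6). Neither deviates — NE.
(Right, Centre) is not a NE: the northbound driver would switch to Centre (11 > 4).
No other cell survives both best-response checks, so there are 3 pure NE.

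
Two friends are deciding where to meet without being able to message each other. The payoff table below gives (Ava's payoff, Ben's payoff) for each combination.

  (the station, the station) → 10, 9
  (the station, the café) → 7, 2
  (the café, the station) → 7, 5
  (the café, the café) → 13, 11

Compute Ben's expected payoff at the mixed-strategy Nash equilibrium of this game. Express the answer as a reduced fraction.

89/13

Ava mixes with probability p on the station, chosen so Ben is indifferent: 9p + 5(1−p) = 2p + 11(1−p) gives p = 6/13.
Ben's expected payoff is 9·6/13 + 5·7/13 = 89/13.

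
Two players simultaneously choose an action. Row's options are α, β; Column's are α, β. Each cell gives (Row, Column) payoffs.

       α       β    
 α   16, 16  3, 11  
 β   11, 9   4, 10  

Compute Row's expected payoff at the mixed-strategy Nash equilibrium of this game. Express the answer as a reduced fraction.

31/6

Column mixes with probability q on α, chosen so Row is indifferent: 16q + 3(1−q) = 11q + 4(1−q) gives q = 1/6.
Row's expected payoff (from either row, since indifferent) is 16·1/6 + 3·5/6 = 31/6.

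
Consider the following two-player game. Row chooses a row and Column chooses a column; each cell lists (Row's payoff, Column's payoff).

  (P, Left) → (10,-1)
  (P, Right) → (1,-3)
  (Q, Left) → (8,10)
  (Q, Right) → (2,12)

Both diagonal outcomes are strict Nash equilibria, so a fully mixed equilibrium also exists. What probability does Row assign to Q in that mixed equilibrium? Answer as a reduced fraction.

1/2

Row's mix p on P must make Column indifferent between Left and Right.
Column's payoff from Left: (-1)p + 10(1−p). From Right: (-3)p + 12(1−p).
Set equal: 2p = 2(1−p) → p = 2/4 = 1/2.
Probability on Q is 1 − 1/2 = 1/2.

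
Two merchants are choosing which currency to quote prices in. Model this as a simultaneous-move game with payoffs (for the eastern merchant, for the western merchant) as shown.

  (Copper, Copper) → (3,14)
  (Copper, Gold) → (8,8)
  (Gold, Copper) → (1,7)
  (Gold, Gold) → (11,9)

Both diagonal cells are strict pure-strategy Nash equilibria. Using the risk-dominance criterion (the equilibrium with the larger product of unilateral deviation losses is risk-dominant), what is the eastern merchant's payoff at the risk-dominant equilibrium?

3

At both Copper: the eastern merchant loses 3 − 1 = 2 by deviating; the western merchant loses 14 − 8 = 6. Product = 2·6 = 12.
At both Gold: the eastern merchant loses 11 − 8 = 3 by deviating; the western merchant loses 9 − 7 = 2. Product = 3·2 = 6.
12 > 6, so both Copper is risk-dominant. The eastern merchant's payoff there is 3.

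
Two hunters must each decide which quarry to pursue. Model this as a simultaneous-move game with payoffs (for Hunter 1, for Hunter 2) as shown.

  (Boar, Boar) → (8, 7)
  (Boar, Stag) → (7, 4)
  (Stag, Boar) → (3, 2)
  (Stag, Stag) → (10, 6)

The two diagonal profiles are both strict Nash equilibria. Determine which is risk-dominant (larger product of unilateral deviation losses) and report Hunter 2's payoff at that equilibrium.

7

At both Boar: Hunter 1 loses 8 − 3 = 5 by deviating; Hunter 2 loses 7 − 4 = 3. Product = 5·3 = 15.
At both Stag: Hunter 1 loses 10 − 7 = 3 by deviating; Hunter 2 loses 6 − 2 = 4. Product = 3·4 = 12.
15 > 12, so both Boar is risk-dominant. Hunter 2's payoff there is 7.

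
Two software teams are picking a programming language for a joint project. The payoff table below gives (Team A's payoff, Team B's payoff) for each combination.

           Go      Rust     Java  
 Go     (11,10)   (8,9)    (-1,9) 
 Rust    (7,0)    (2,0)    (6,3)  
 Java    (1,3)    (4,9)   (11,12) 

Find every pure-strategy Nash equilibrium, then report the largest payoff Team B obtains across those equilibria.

12

Both Go is a pure NE (Team A: 11 ≥ 7; Team B: 10 ≥ 9). Team B gets 10.
Both Java is a pure NE (Team A: 11 ≥ 6; Team B: 12 ≥ 9). Team B gets 12.
Every other cell has a profitable deviation for at least one player. Highest of {10, 12} is 12.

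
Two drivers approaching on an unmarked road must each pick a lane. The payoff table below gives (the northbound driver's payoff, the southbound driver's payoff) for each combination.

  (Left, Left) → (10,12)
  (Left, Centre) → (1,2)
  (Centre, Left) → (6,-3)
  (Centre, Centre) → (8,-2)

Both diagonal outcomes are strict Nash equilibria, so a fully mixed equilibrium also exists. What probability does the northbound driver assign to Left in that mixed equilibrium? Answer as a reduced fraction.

The northbound driver's mix p on Left must make the southbound driver indifferent between Left and Centre.
The southbound driver's payoff from Left: 12p + (-3)(1−p). From Centre: 2p + (-2)(1−p).
Set equal: 10p = 1(1−p) → p = 1/11.

1/11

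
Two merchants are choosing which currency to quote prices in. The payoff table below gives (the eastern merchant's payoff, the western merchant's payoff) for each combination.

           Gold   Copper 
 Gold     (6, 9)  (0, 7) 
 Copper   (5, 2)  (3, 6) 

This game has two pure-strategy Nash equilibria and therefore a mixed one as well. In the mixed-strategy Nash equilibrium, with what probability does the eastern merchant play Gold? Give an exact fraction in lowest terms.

2/3

The eastern merchant's mix p on Gold must make the western merchant indifferent between Gold and Copper.
The western merchant's payoff from Gold: 9p + 2(1−p). From Copper: 7p + 6(1−p).
Set equal: 2p = 4(1−p) → p = 4/6 = 2/3.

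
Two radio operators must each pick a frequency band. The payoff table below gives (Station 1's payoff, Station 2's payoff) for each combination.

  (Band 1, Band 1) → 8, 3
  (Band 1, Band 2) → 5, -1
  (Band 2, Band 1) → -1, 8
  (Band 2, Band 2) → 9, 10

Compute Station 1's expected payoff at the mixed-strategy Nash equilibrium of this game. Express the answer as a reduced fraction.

77/13

Station 2 mixes with probability q on Band 1, chosen so Station 1 is indifferent: 8q + 5(1−q) = (-1)q + 9(1−q) gives q = 4/13.
Station 1's expected payoff (from either row, since indifferent) is 8·4/13 + 5·9/13 = 77/13.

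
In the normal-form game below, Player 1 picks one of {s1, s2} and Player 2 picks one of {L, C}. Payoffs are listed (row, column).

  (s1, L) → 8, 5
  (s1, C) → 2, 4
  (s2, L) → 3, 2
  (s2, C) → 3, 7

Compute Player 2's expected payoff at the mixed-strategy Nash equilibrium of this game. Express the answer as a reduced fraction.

9/2

Player 1 mixes with probability p on s1, chosen so Player 2 is indifferent: 5p + 2(1−p) = 4p + 7(1−p) gives p = 5/6.
Player 2's expected payoff is 5·5/6 + 2·1/6 = 9/2.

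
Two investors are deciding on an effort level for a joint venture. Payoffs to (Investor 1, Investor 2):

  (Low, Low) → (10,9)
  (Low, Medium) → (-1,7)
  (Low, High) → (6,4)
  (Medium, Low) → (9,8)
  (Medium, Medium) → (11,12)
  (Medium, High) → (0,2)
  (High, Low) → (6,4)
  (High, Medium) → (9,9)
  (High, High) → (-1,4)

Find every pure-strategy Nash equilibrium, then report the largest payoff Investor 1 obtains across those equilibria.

Both Low is a pure NE (Investor 1: 10 ≥ 9; Investor 2: 9 ≥ 7). Investor 1 gets 10.
Both Medium is a pure NE (Investor 1: 11 ≥ 9; Investor 2: 12 ≥ 8). Investor 1 gets 11.
Every other cell has a profitable deviation for at least one player. Highest of {10, 11} is 11.

11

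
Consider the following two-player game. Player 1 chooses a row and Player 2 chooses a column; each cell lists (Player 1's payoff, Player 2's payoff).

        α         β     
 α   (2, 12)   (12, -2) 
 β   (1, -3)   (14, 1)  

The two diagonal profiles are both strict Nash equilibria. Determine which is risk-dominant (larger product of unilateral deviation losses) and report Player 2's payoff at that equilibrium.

At both α: Player 1 loses 2 − 1 = 1 by deviating; Player 2 loses 12 − (-2) = 14. Product = 1·14 = 14.
At both β: Player 1 loses 14 − 12 = 2 by deviating; Player 2 loses 1 − (-3) = 4. Product = 2·4 = 8.
14 > 8, so both α is risk-dominant. Player 2's payoff there is 12.

12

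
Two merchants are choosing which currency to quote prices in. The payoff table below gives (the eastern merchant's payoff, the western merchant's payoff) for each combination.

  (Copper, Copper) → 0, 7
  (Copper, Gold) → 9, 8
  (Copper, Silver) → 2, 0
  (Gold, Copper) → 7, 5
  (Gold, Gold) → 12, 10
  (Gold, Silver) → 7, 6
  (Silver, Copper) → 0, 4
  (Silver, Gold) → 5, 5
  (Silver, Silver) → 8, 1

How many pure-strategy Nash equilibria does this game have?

Both Gold: the eastern merchant gets 12 (best alternative 9); the western merchant gets 10 (best alternative 6). Neither deviates — NE.
Both Copper is not a NE: the eastern merchant would switch to Gold (7 > 0).
No other cell survives both best-response checks, so there is 1 pure NE.

1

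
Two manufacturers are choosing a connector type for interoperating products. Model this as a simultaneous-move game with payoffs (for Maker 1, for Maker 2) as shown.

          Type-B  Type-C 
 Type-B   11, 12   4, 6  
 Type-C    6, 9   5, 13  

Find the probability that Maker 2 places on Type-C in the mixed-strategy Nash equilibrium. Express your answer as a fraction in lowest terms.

Maker 2's mix q on Type-B must make Maker 1 indifferent between Type-B and Type-C.
Maker 1's payoff from Type-B: 11q + 4(1−q). From Type-C: 6q + 5(1−q).
Set equal: 5q = 1(1−q) → q = 1/6.
Probability on Type-C is 1 − 1/6 = 5/6.

5/6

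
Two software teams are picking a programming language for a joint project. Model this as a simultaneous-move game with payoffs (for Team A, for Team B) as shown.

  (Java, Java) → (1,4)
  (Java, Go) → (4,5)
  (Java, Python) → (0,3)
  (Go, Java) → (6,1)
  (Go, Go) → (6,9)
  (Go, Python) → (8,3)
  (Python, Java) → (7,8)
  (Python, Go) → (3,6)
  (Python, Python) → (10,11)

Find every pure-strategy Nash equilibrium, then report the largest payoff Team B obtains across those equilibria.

11

Both Go is a pure NE (Team A: 6 ≥ 4; Team B: 9 ≥ 3). Team B gets 9.
Both Python is a pure NE (Team A: 10 ≥ 8; Team B: 11 ≥ 8). Team B gets 11.
Every other cell has a profitable deviation for at least one player. Highest of {9, 11} is 11.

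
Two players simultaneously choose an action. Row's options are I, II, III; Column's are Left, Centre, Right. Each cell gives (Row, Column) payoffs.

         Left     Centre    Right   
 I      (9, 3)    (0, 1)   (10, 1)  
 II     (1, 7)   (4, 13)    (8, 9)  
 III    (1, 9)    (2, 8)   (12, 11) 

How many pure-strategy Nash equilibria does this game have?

(I, Left): Row gets 9 (best alternative 1); Column gets 3 (best alternative 1). Neither deviates — NE.
(II, Centre): Row gets 4 (best alternative 2); Column gets 13 (best alternative 9). Neither deviates — NE.
(III, Right): Row gets 12 (best alternative 10); Column gets 11 (best alternative 9). Neither deviates — NE.
(I, Centre) is not a NE: Row would switch to II (4 > 0).
No other cell survives both best-response checks, so there are 3 pure NE.

3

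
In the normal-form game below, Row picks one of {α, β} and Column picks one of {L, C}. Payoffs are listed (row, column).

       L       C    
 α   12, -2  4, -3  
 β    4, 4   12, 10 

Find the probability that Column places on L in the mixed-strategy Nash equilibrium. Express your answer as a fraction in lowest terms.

1/2

Column's mix q on L must make Row indifferent between α and β.
Row's payoff from α: 12q + 4(1−q). From β: 4q + 12(1−q).
Set equal: 8q = 8(1−q) → q = 8/16 = 1/2.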